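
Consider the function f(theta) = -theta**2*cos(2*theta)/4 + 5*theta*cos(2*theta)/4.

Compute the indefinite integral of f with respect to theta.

Integrate term by term and add the pieces.
Check: d/dtheta[-(2*theta**2*sin(2*theta) - 10*theta*sin(2*theta) + 2*theta*cos(2*theta) - sin(2*theta) - 5*cos(2*theta))/16] = -theta**2*cos(2*theta)/4 + 5*theta*cos(2*theta)/4 = f(theta).

F(theta) = -(2*theta**2*sin(2*theta) - 10*theta*sin(2*theta) + 2*theta*cos(2*theta) - sin(2*theta) - 5*cos(2*theta))/16 + C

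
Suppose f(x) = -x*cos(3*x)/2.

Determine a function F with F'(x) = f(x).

Check any antiderivative F(x) by computing F'(x) and comparing it with f(x).
Check: d/dx[-x*sin(3*x)/6 - cos(3*x)/18] = -x*cos(3*x)/2 = f(x).

An antiderivative is F(x) = -x*sin(3*x)/6 - cos(3*x)/18.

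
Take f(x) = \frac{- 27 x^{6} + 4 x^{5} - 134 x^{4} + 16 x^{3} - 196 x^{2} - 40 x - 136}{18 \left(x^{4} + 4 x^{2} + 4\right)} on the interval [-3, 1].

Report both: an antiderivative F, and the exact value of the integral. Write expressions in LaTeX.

Antiderivative: F(x) = \frac{- 9 x^{3} \left(x^{2} + 2\right) - 30 x \left(x^{2} + 2\right) + 2 \left(x^{2} + x - 2\right)^{2}}{18 \left(x^{2} + 2\right)}; value = - \frac{2062}{99}

A candidate is checked by its d/dx: the result must match f(x).
F(x) = \frac{- 9 x^{3} \left(x^{2} + 2\right) - 30 x \left(x^{2} + 2\right) + 2 \left(x^{2} + x - 2\right)^{2}}{18 \left(x^{2} + 2\right)} is an antiderivative of f.
Check: d/dx[\frac{- 9 x^{3} \left(x^{2} + 2\right) - 30 x \left(x^{2} + 2\right) + 2 \left(x^{2} + x - 2\right)^{2}}{18 \left(x^{2} + 2\right)}] = \frac{- 27 x^{6} + 4 x^{5} - 134 x^{4} + 16 x^{3} - 196 x^{2} - 40 x - 136}{18 x^{4} + 72 x^{2} + 72}, which equals f(x).
F(1) = - \frac{13}{6}; F(-3) = \frac{3695}{198}.
Integral = F(1) - F(-3) = - \frac{2062}{99}.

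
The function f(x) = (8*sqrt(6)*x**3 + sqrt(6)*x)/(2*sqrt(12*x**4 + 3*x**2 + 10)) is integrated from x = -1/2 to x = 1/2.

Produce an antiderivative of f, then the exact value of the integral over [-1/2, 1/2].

Antiderivative: F(x) = sqrt(2*x**4 + x**2/2 + 5/3); value = 0

f matches the chain-rule pattern g'(h)*h' with inner function h(x) = 2*x**4 + x**2/2 + 5/3; substituting u = h(x) collapses the integral.
F(x) = sqrt(2*x**4 + x**2/2 + 5/3) is an antiderivative of f.
Check: d/dx[sqrt(2*x**4 + x**2/2 + 5/3)] = (8*sqrt(6)*x**3 + sqrt(6)*x)/(2*sqrt(12*x**4 + 3*x**2 + 10)) = f(x).
F(1/2) = sqrt(69)/6; F(-1/2) = sqrt(69)/6.
Integral = F(1/2) - F(-1/2) = 0.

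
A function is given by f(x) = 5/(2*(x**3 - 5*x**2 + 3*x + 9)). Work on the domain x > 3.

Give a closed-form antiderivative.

The denominator factors as 2*(x - 3)**2*(x + 1); partial fractions split f into directly integrable pieces: 5/(32*(x + 1)) - 5/(32*(x - 3)) + 5/(8*(x - 3)**2).
Check: d/dx[-5*log(x - 3)/32 + 5*log(x + 1)/32 - 5/(8*x - 24)] = 5/(2*x**3 - 10*x**2 + 6*x + 18), which equals f(x).

An antiderivative is F(x) = -5*log(x - 3)/32 + 5*log(x + 1)/32 - 5/(8*x - 24).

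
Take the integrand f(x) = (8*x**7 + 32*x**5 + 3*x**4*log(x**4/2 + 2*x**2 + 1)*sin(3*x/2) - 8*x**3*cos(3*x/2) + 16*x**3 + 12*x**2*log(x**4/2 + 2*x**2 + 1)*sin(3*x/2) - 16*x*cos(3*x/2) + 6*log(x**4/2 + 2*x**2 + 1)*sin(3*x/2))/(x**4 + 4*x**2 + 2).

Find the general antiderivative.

F(x) = 2*x**4 - 2*log(x**4/2 + 2*x**2 + 1)*cos(3*x/2) + C

Check any antiderivative F(x) by computing F'(x) and comparing it with f(x).
Check: d/dx[2*x**4 - 2*log(x**4/2 + 2*x**2 + 1)*cos(3*x/2)] = (8*x**7 + 32*x**5 + 3*x**4*log(x**4/2 + 2*x**2 + 1)*sin(3*x/2) - 8*x**3*cos(3*x/2) + 16*x**3 + 12*x**2*log(x**4/2 + 2*x**2 + 1)*sin(3*x/2) - 16*x*cos(3*x/2) + 6*log(x**4/2 + 2*x**2 + 1)*sin(3*x/2))/(x**4 + 4*x**2 + 2) = f(x).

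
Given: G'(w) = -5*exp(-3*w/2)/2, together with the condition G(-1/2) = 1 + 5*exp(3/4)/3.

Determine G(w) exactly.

G(w) = (3*exp(3*w/2) + 5)*exp(-3*w/2)/3

Check a candidate G(w) by differentiating: d/dw[G] must match the given G'(w).
A general antiderivative is 5*exp(-3*w/2)/3 + C.
The condition gives C = 1 + 5*exp(3/4)/3 - (5*exp(3/4)/3) = 1.
So G(w) = (3*exp(3*w/2) + 5)*exp(-3*w/2)/3.
Check: d/dw[(3*exp(3*w/2) + 5)*exp(-3*w/2)/3] = -5*exp(-3*w/2)/2 = G'(w).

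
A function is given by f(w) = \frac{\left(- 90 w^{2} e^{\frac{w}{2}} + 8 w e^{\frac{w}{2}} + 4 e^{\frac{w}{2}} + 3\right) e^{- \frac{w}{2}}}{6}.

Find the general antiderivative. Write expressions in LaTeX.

Whatever form F(w) takes, F'(w) = f(w) is non-negotiable.
Check: d/dw[- 5 w^{3} + \frac{2 w^{2}}{3} + \frac{2 w}{3} - e^{- \frac{w}{2}}] = \frac{\left(- 90 w^{2} e^{\frac{w}{2}} + 8 w e^{\frac{w}{2}} + 4 e^{\frac{w}{2}} + 3\right) e^{- \frac{w}{2}}}{6} = f(w).

F(w) = - 5 w^{3} + \frac{2 w^{2}}{3} + \frac{2 w}{3} - e^{- \frac{w}{2}} + C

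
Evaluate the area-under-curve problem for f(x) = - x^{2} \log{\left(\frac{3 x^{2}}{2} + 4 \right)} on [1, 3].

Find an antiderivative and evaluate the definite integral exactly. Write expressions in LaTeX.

An antiderivative F(x) passes only if d/dx[F] lands on f(x) exactly.
F(x) = - \frac{x^{3} \log{\left(\frac{3 x^{2}}{2} + 4 \right)}}{3} + \frac{2 x^{3}}{9} - \frac{16 x}{9} + \frac{32 \sqrt{6} \operatorname{atan}{\left(\frac{\sqrt{6} x}{4} \right)}}{27} is an antiderivative of f.
Check: d/dx[- \frac{x^{3} \log{\left(\frac{3 x^{2}}{2} + 4 \right)}}{3} + \frac{2 x^{3}}{9} - \frac{16 x}{9} + \frac{32 \sqrt{6} \operatorname{atan}{\left(\frac{\sqrt{6} x}{4} \right)}}{27}] = - x^{2} \log{\left(\frac{3 x^{2}}{2} + 4 \right)} = f(x).
F(3) = - 9 \log{\left(\frac{35}{2} \right)} + \frac{2}{3} + \frac{32 \sqrt{6} \operatorname{atan}{\left(\frac{3 \sqrt{6}}{4} \right)}}{27}; F(1) = - \frac{14}{9} - \frac{\log{\left(\frac{11}{2} \right)}}{3} + \frac{32 \sqrt{6} \operatorname{atan}{\left(\frac{\sqrt{6}}{4} \right)}}{27}.
Integral = F(3) - F(1) = - 9 \log{\left(\frac{35}{2} \right)} - \frac{32 \sqrt{6} \operatorname{atan}{\left(\frac{\sqrt{6}}{4} \right)}}{27} + \frac{\log{\left(\frac{11}{2} \right)}}{3} + \frac{20}{9} + \frac{32 \sqrt{6} \operatorname{atan}{\left(\frac{3 \sqrt{6}}{4} \right)}}{27}.

Antiderivative: F(x) = - \frac{x^{3} \log{\left(\frac{3 x^{2}}{2} + 4 \right)}}{3} + \frac{2 x^{3}}{9} - \frac{16 x}{9} + \frac{32 \sqrt{6} \operatorname{atan}{\left(\frac{\sqrt{6} x}{4} \right)}}{27}; value = - 9 \log{\left(\frac{35}{2} \right)} - \frac{32 \sqrt{6} \operatorname{atan}{\left(\frac{\sqrt{6}}{4} \right)}}{27} + \frac{\log{\left(\frac{11}{2} \right)}}{3} + \frac{20}{9} + \frac{32 \sqrt{6} \operatorname{atan}{\left(\frac{3 \sqrt{6}}{4} \right)}}{27}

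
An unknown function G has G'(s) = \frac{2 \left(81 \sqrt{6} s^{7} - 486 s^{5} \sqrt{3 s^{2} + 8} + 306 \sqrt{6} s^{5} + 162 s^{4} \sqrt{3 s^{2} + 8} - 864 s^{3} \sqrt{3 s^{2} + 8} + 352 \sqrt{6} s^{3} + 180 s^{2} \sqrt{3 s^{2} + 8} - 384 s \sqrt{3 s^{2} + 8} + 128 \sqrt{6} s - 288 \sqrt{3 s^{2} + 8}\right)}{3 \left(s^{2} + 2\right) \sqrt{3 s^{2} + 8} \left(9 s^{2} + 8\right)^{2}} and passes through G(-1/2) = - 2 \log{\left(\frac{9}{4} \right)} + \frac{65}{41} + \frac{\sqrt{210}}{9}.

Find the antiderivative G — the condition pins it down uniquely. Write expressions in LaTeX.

G(s) = \frac{81 s^{2} - 108 s + 2 \sqrt{6} \sqrt{3 s^{2} + 8} \left(9 s^{2} + 8\right) - 18 \left(9 s^{2} + 8\right) \log{\left(s^{2} + 2 \right)} + 72}{9 \left(9 s^{2} + 8\right)}

The proposed G(s) is checked by its d/ds: the result must match the given G'(s).
A general antiderivative is - \frac{2 s}{\frac{3 s^{2}}{2} + \frac{4}{3}} + \frac{4 \sqrt{\frac{s^{2}}{2} + \frac{4}{3}}}{3} - 2 \log{\left(s^{2} + 2 \right)} + C.
The condition gives C = - 2 \log{\left(\frac{9}{4} \right)} + \frac{65}{41} + \frac{\sqrt{210}}{9} - (- 2 \log{\left(\frac{9}{4} \right)} + \frac{24}{41} + \frac{\sqrt{210}}{9}) = 1.
So G(s) = \frac{81 s^{2} - 108 s + 2 \sqrt{6} \sqrt{3 s^{2} + 8} \left(9 s^{2} + 8\right) - 18 \left(9 s^{2} + 8\right) \log{\left(s^{2} + 2 \right)} + 72}{9 \left(9 s^{2} + 8\right)}.
Check: d/ds[\frac{81 s^{2} - 108 s + 2 \sqrt{6} \sqrt{3 s^{2} + 8} \left(9 s^{2} + 8\right) - 18 \left(9 s^{2} + 8\right) \log{\left(s^{2} + 2 \right)} + 72}{9 \left(9 s^{2} + 8\right)}] = \frac{162 \sqrt{6} s^{7} - 972 s^{5} \sqrt{3 s^{2} + 8} + 612 \sqrt{6} s^{5} + 324 s^{4} \sqrt{3 s^{2} + 8} - 1728 s^{3} \sqrt{3 s^{2} + 8} + 704 \sqrt{6} s^{3} + 360 s^{2} \sqrt{3 s^{2} + 8} - 768 s \sqrt{3 s^{2} + 8} + 256 \sqrt{6} s - 576 \sqrt{3 s^{2} + 8}}{243 s^{6} \sqrt{3 s^{2} + 8} + 918 s^{4} \sqrt{3 s^{2} + 8} + 1056 s^{2} \sqrt{3 s^{2} + 8} + 384 \sqrt{3 s^{2} + 8}}, which equals G'(s).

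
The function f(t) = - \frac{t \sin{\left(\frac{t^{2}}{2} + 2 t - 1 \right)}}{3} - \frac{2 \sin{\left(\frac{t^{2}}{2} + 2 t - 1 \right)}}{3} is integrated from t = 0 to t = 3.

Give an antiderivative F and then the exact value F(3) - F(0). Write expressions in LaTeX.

The substitution u = \frac{t^{2}}{2} + 2 t - 1 works: f is exactly (dF/du)*(du/dt) for that inner function.
F(t) = \frac{\cos{\left(\frac{t^{2}}{2} + 2 t - 1 \right)}}{3} is an antiderivative of f.
Check: d/dt[\frac{\cos{\left(\frac{t^{2}}{2} + 2 t - 1 \right)}}{3}] = - \frac{t \sin{\left(\frac{t^{2}}{2} + 2 t - 1 \right)}}{3} - \frac{2 \sin{\left(\frac{t^{2}}{2} + 2 t - 1 \right)}}{3} = f(t).
F(3) = \frac{\cos{\left(\frac{19}{2} \right)}}{3}; F(0) = \frac{\cos{\left(1 \right)}}{3}.
Integral = F(3) - F(0) = \frac{\cos{\left(\frac{19}{2} \right)}}{3} - \frac{\cos{\left(1 \right)}}{3}.

Antiderivative: F(t) = \frac{\cos{\left(\frac{t^{2}}{2} + 2 t - 1 \right)}}{3}; value = \frac{\cos{\left(\frac{19}{2} \right)}}{3} - \frac{\cos{\left(1 \right)}}{3}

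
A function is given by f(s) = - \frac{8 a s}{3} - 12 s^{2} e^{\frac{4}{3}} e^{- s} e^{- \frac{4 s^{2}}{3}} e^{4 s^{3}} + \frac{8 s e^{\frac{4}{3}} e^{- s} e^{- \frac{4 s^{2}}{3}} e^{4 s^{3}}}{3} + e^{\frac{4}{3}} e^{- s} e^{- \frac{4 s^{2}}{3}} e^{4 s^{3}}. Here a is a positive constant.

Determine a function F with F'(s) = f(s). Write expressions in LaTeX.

An antiderivative is F(s) = - \frac{4 a s^{2}}{3} - e^{4 s^{3} - \frac{4 s^{2}}{3} - s + \frac{4}{3}}.

Integrate term by term and add the pieces.
Check: d/ds[- \frac{4 a s^{2}}{3} - e^{4 s^{3} - \frac{4 s^{2}}{3} - s + \frac{4}{3}}] = - \frac{8 a s}{3} - 12 s^{2} e^{\frac{4}{3}} e^{- s} e^{- \frac{4 s^{2}}{3}} e^{4 s^{3}} + \frac{8 s e^{\frac{4}{3}} e^{- s} e^{- \frac{4 s^{2}}{3}} e^{4 s^{3}}}{3} + e^{\frac{4}{3}} e^{- s} e^{- \frac{4 s^{2}}{3}} e^{4 s^{3}} = f(s).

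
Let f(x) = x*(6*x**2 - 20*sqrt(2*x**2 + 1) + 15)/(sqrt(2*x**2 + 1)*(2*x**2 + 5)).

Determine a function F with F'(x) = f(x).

Recover f(x) by differentiating a candidate F(x); any mismatch rules it out.
Check: d/dx[3*sqrt(2*x**2 + 1)/2 - 5*log(2*x**2 + 5)] = (6*x**3 - 20*x*sqrt(2*x**2 + 1) + 15*x)/(2*x**2*sqrt(2*x**2 + 1) + 5*sqrt(2*x**2 + 1)), which equals f(x).

An antiderivative is F(x) = 3*sqrt(2*x**2 + 1)/2 - 5*log(2*x**2 + 5).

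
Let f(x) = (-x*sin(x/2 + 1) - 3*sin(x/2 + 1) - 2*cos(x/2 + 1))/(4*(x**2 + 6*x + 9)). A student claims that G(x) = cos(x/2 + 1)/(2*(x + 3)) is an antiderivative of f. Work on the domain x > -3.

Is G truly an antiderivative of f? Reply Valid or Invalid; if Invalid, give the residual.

Valid - differentiating G returns exactly f.

d/dx[G] = (-x*sin(x/2 + 1) - 3*sin(x/2 + 1) - 2*cos(x/2 + 1))/(4*x**2 + 24*x + 36)
This equals f(x) exactly, so the claim holds.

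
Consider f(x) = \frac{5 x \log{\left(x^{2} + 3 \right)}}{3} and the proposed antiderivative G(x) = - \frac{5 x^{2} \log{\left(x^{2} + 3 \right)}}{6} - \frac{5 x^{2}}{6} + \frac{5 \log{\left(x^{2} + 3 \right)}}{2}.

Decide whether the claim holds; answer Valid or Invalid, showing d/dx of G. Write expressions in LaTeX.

d/dx[G] = \frac{- 5 x^{3} \log{\left(x^{2} + 3 \right)} - 10 x^{3} - 15 x \log{\left(x^{2} + 3 \right)}}{3 x^{2} + 9}
d/dx[G] - f(x) = \frac{- 10 x^{3} \log{\left(x^{2} + 3 \right)} - 10 x^{3} - 30 x \log{\left(x^{2} + 3 \right)}}{3 x^{2} + 9} != 0.

Invalid: d/dx[G] - f = \frac{- 10 x^{3} \log{\left(x^{2} + 3 \right)} - 10 x^{3} - 30 x \log{\left(x^{2} + 3 \right)}}{3 x^{2} + 9}, which is not 0.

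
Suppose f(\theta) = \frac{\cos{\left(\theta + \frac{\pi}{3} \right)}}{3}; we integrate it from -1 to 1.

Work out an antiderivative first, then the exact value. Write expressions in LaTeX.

Antiderivative: F(\theta) = \frac{\sin{\left(\theta + \frac{\pi}{3} \right)}}{3}; value = - \frac{\cos{\left(\frac{\pi}{6} + 1 \right)}}{3} + \frac{\sin{\left(1 + \frac{\pi}{3} \right)}}{3}

Whatever form F(\theta) takes, F'(\theta) = f(\theta) is non-negotiable.
F(\theta) = \frac{\sin{\left(\theta + \frac{\pi}{3} \right)}}{3} is an antiderivative of f.
Check: d/d\theta[\frac{\sin{\left(\theta + \frac{\pi}{3} \right)}}{3}] = \frac{\cos{\left(\theta + \frac{\pi}{3} \right)}}{3} = f(\theta).
F(1) = \frac{\sin{\left(1 + \frac{\pi}{3} \right)}}{3}; F(-1) = \frac{\cos{\left(\frac{\pi}{6} + 1 \right)}}{3}.
Integral = F(1) - F(-1) = - \frac{\cos{\left(\frac{\pi}{6} + 1 \right)}}{3} + \frac{\sin{\left(1 + \frac{\pi}{3} \right)}}{3}.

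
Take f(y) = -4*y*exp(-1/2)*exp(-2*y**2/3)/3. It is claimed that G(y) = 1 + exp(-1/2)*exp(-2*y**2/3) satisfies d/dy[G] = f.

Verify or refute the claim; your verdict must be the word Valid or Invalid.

Valid - the claim checks out under differentiation.

d/dy[G] = -4*y*exp(-1/2)*exp(-2*y**2/3)/3
This equals f(y) exactly, so the claim holds.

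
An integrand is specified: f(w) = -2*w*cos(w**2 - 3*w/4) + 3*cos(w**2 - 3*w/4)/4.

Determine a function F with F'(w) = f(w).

An antiderivative is F(w) = -sin(w**2 - 3*w/4).

f matches the chain-rule pattern g'(h)*h' with inner function h(w) = w**2 - 3*w/4; substituting u = h(w) collapses the integral.
Check: d/dw[-sin(w**2 - 3*w/4)] = -2*w*cos(w**2 - 3*w/4) + 3*cos(w**2 - 3*w/4)/4 = f(w).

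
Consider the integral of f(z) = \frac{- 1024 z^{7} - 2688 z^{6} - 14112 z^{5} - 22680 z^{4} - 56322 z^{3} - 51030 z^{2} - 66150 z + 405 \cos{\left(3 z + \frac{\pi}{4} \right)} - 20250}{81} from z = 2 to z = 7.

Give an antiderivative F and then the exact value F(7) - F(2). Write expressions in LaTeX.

Antiderivative: F(z) = - \frac{128 z^{8}}{81} - \frac{128 z^{7}}{27} - \frac{784 z^{6}}{27} - 56 z^{5} - \frac{1043 z^{4}}{6} - 210 z^{3} - \frac{1225 z^{2}}{3} - 250 z + \frac{5 \sin{\left(3 z + \frac{\pi}{4} \right)}}{3}; value = - \frac{965049605}{54} - \frac{5 \sin{\left(\frac{\pi}{4} + 6 \right)}}{3} + \frac{5 \sin{\left(\frac{\pi}{4} + 21 \right)}}{3}

Any candidate F(z) must reproduce f(z) exactly when differentiated.
F(z) = - \frac{128 z^{8}}{81} - \frac{128 z^{7}}{27} - \frac{784 z^{6}}{27} - 56 z^{5} - \frac{1043 z^{4}}{6} - 210 z^{3} - \frac{1225 z^{2}}{3} - 250 z + \frac{5 \sin{\left(3 z + \frac{\pi}{4} \right)}}{3} is an antiderivative of f.
Check: d/dz[- \frac{128 z^{8}}{81} - \frac{128 z^{7}}{27} - \frac{784 z^{6}}{27} - 56 z^{5} - \frac{1043 z^{4}}{6} - 210 z^{3} - \frac{1225 z^{2}}{3} - 250 z + \frac{5 \sin{\left(3 z + \frac{\pi}{4} \right)}}{3}] = - \frac{1024 z^{7}}{81} - \frac{896 z^{6}}{27} - \frac{1568 z^{5}}{9} - 280 z^{4} - \frac{2086 z^{3}}{3} - 630 z^{2} - \frac{2450 z}{3} + 5 \cos{\left(3 z + \frac{\pi}{4} \right)} - 250, which equals f(z).
F(7) = - \frac{2896972351}{162} + \frac{5 \sin{\left(\frac{\pi}{4} + 21 \right)}}{3}; F(2) = - \frac{911768}{81} + \frac{5 \sin{\left(\frac{\pi}{4} + 6 \right)}}{3}.
Integral = F(7) - F(2) = - \frac{965049605}{54} - \frac{5 \sin{\left(\frac{\pi}{4} + 6 \right)}}{3} + \frac{5 \sin{\left(\frac{\pi}{4} + 21 \right)}}{3}.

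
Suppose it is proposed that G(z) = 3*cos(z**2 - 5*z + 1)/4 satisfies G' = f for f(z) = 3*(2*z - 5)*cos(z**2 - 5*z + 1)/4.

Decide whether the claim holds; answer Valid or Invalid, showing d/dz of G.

d/dz[G] = -3*z*sin(z**2 - 5*z + 1)/2 + 15*sin(z**2 - 5*z + 1)/4
d/dz[G] - f(z) = -3*z*sin(z**2 - 5*z + 1)/2 - 3*z*cos(z**2 - 5*z + 1)/2 + 15*sin(z**2 - 5*z + 1)/4 + 15*cos(z**2 - 5*z + 1)/4 != 0.

Invalid: d/dz[G] - f = -3*z*sin(z**2 - 5*z + 1)/2 - 3*z*cos(z**2 - 5*z + 1)/2 + 15*sin(z**2 - 5*z + 1)/4 + 15*cos(z**2 - 5*z + 1)/4, which is not 0.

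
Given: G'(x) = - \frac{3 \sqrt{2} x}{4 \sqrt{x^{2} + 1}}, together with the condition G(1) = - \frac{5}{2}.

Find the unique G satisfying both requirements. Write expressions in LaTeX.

G(x) = - \frac{3 \sqrt{2 x^{2} + 2}}{4} - 1

G'(x) matches the chain-rule pattern g'(h)*h' with inner function h(x) = 2 x^{2} + 2; substituting u = h(x) collapses the integral.
A general antiderivative is - \frac{3 \sqrt{2 x^{2} + 2}}{4} + C.
The condition gives C = - \frac{5}{2} - (- \frac{3}{2}) = -1.
So G(x) = - \frac{3 \sqrt{2 x^{2} + 2}}{4} - 1.
Check: d/dx[- \frac{3 \sqrt{2 x^{2} + 2}}{4} - 1] = - \frac{3 \sqrt{2} x}{4 \sqrt{x^{2} + 1}} = G'(x).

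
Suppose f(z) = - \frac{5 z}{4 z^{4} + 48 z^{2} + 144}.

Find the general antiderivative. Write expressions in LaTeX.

F(z) = \frac{5}{8 z^{2} + 48} + C

f matches the chain-rule pattern g'(h)*h' with inner function h(z) = 8 z^{2} + 48; substituting u = h(z) collapses the integral.
Check: d/dz[\frac{5}{8 z^{2} + 48}] = - \frac{5 z}{4 z^{4} + 48 z^{2} + 144} = f(z).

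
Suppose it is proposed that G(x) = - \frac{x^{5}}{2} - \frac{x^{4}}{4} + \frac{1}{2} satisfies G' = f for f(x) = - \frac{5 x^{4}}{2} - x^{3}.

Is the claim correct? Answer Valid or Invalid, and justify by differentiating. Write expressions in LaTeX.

Valid - the claim checks out under differentiation.

d/dx[G] = - \frac{5 x^{4}}{2} - x^{3}
This equals f(x) exactly, so the claim holds.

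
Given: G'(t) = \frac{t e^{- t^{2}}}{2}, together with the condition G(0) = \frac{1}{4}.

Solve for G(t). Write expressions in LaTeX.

G(t) = \frac{1}{2} - \frac{e^{- t^{2}}}{4}

The substitution u = - t^{2} works: G'(t) is exactly (dG/du)*(du/dt) for that inner function.
A general antiderivative is - \frac{e^{- t^{2}}}{4} + C.
The condition gives C = \frac{1}{4} - (- \frac{1}{4}) = \frac{1}{2}.
So G(t) = \frac{1}{2} - \frac{e^{- t^{2}}}{4}.
Check: d/dt[\frac{1}{2} - \frac{e^{- t^{2}}}{4}] = \frac{t e^{- t^{2}}}{2} = G'(t).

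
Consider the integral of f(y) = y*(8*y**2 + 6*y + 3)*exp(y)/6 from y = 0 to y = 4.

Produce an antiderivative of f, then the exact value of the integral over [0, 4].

f has the shape u'v + uv' for u = 4*y**3/3 - 3*y**2 + 13*y/2 - 13/2 and v = exp(y) — it is the derivative of the product u*v.
F(y) = (8*y**3 - 18*y**2 + 39*y - 39)*exp(y)/6 is an antiderivative of f.
Check: d/dy[(8*y**3 - 18*y**2 + 39*y - 39)*exp(y)/6] = 4*y**3*exp(y)/3 + y**2*exp(y) + y*exp(y)/2, which equals f(y).
F(4) = 341*exp(4)/6; F(0) = -13/2.
Integral = F(4) - F(0) = 13/2 + 341*exp(4)/6.

Antiderivative: F(y) = (8*y**3 - 18*y**2 + 39*y - 39)*exp(y)/6; value = 13/2 + 341*exp(4)/6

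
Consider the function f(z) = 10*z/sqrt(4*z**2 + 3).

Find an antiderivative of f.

f matches the chain-rule pattern g'(h)*h' with inner function h(z) = 4*z**2 + 3; substituting u = h(z) collapses the integral.
Check: d/dz[5*sqrt(4*z**2 + 3)/2] = 10*z/sqrt(4*z**2 + 3) = f(z).

An antiderivative is F(z) = 5*sqrt(4*z**2 + 3)/2.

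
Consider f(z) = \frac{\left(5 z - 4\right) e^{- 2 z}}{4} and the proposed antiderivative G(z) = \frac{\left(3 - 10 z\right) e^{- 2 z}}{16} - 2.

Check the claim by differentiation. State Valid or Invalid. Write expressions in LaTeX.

Valid: G'(z) = f(z).

d/dz[G] = \frac{\left(5 z - 4\right) e^{- 2 z}}{4}
This equals f(z) exactly, so the claim holds.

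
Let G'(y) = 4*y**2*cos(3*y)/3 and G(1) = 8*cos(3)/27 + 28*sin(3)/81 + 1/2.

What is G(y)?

G(y) = (72*y**2*sin(3*y) + 48*y*cos(3*y) - 16*sin(3*y) + 81)/162

A first test for any G(y): its y-derivative must equal the given G'(y).
A general antiderivative is 4*y**2*sin(3*y)/9 + 8*y*cos(3*y)/27 - 8*sin(3*y)/81 + C.
The condition gives C = 8*cos(3)/27 + 28*sin(3)/81 + 1/2 - (8*cos(3)/27 + 28*sin(3)/81) = 1/2.
So G(y) = (72*y**2*sin(3*y) + 48*y*cos(3*y) - 16*sin(3*y) + 81)/162.
Check: d/dy[(72*y**2*sin(3*y) + 48*y*cos(3*y) - 16*sin(3*y) + 81)/162] = 4*y**2*cos(3*y)/3 = G'(y).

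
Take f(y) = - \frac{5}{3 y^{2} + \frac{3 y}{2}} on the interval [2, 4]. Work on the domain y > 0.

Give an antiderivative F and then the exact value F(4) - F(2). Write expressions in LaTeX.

Antiderivative: F(y) = - \frac{10 \log{\left(y \right)}}{3} + \frac{10 \log{\left(y + \frac{1}{2} \right)}}{3}; value = - \frac{10 \log{\left(4 \right)}}{3} - \frac{10 \log{\left(\frac{5}{2} \right)}}{3} + \frac{10 \log{\left(2 \right)}}{3} + \frac{10 \log{\left(\frac{9}{2} \right)}}{3}

The denominator factors as 3 y \left(2 y + 1\right); partial fractions split f into directly integrable pieces: \frac{20}{3 \left(2 y + 1\right)} - \frac{10}{3 y}.
F(y) = - \frac{10 \log{\left(y \right)}}{3} + \frac{10 \log{\left(y + \frac{1}{2} \right)}}{3} is an antiderivative of f.
Check: d/dy[- \frac{10 \log{\left(y \right)}}{3} + \frac{10 \log{\left(y + \frac{1}{2} \right)}}{3}] = - \frac{10}{6 y^{2} + 3 y}, which equals f(y).
F(4) = - \frac{10 \log{\left(4 \right)}}{3} + \frac{10 \log{\left(\frac{9}{2} \right)}}{3}; F(2) = - \frac{10 \log{\left(2 \right)}}{3} + \frac{10 \log{\left(\frac{5}{2} \right)}}{3}.
Integral = F(4) - F(2) = - \frac{10 \log{\left(4 \right)}}{3} - \frac{10 \log{\left(\frac{5}{2} \right)}}{3} + \frac{10 \log{\left(2 \right)}}{3} + \frac{10 \log{\left(\frac{9}{2} \right)}}{3}.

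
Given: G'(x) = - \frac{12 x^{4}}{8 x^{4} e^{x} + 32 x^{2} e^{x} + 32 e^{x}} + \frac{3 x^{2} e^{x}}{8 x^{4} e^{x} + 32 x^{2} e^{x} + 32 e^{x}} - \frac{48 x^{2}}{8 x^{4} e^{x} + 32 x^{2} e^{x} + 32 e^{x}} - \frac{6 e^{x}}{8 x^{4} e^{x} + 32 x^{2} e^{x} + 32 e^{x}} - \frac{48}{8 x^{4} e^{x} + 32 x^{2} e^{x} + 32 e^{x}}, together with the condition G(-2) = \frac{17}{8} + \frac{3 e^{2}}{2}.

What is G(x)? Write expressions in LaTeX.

G(x) = - \frac{3 x}{8 x^{2} + 16} + 2 + \frac{3 e^{- x}}{2}

Integrate term by term and add the pieces.
A general antiderivative is - \frac{3 x}{4 \left(2 x^{2} + 4\right)} + \frac{3 e^{- x}}{2} + C.
The condition gives C = \frac{17}{8} + \frac{3 e^{2}}{2} - (\frac{1}{8} + \frac{3 e^{2}}{2}) = 2.
So G(x) = - \frac{3 x}{8 x^{2} + 16} + 2 + \frac{3 e^{- x}}{2}.
Check: d/dx[- \frac{3 x}{8 x^{2} + 16} + 2 + \frac{3 e^{- x}}{2}] = \frac{- 12 x^{4} + 3 x^{2} e^{x} - 48 x^{2} - 6 e^{x} - 48}{8 x^{4} e^{x} + 32 x^{2} e^{x} + 32 e^{x}}, which equals G'(x).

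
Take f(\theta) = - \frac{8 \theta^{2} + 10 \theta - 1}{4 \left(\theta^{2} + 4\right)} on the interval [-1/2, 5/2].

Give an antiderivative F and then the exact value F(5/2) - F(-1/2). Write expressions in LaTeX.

An antiderivative F(\theta) passes only if d/d\theta[F] lands on f(\theta) exactly.
F(\theta) = \frac{- 16 \theta - 10 \log{\left(\theta^{2} + 4 \right)} + 33 \operatorname{atan}{\left(\frac{\theta}{2} \right)}}{8} is an antiderivative of f.
Check: d/d\theta[\frac{- 16 \theta - 10 \log{\left(\theta^{2} + 4 \right)} + 33 \operatorname{atan}{\left(\frac{\theta}{2} \right)}}{8}] = \frac{- 8 \theta^{2} - 10 \theta + 1}{4 \theta^{2} + 16}, which equals f(\theta).
F(5/2) = -5 - \frac{5 \log{\left(\frac{41}{4} \right)}}{4} + \frac{33 \operatorname{atan}{\left(\frac{5}{4} \right)}}{8}; F(-1/2) = - \frac{5 \log{\left(\frac{17}{4} \right)}}{4} - \frac{33 \operatorname{atan}{\left(\frac{1}{4} \right)}}{8} + 1.
Integral = F(5/2) - F(-1/2) = -6 - \frac{5 \log{\left(\frac{41}{4} \right)}}{4} + \frac{33 \operatorname{atan}{\left(\frac{1}{4} \right)}}{8} + \frac{5 \log{\left(\frac{17}{4} \right)}}{4} + \frac{33 \operatorname{atan}{\left(\frac{5}{4} \right)}}{8}.

Antiderivative: F(\theta) = \frac{- 16 \theta - 10 \log{\left(\theta^{2} + 4 \right)} + 33 \operatorname{atan}{\left(\frac{\theta}{2} \right)}}{8}; value = -6 - \frac{5 \log{\left(\frac{41}{4} \right)}}{4} + \frac{33 \operatorname{atan}{\left(\frac{1}{4} \right)}}{8} + \frac{5 \log{\left(\frac{17}{4} \right)}}{4} + \frac{33 \operatorname{atan}{\left(\frac{5}{4} \right)}}{8}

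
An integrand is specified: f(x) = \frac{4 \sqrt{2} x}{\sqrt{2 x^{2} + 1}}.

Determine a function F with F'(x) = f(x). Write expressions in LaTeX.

An antiderivative is F(x) = 2 \sqrt{2} \sqrt{2 x^{2} + 1}.

f matches the chain-rule pattern g'(h)*h' with inner function h(x) = x^{2} + \frac{1}{2}; substituting u = h(x) collapses the integral.
Check: d/dx[2 \sqrt{2} \sqrt{2 x^{2} + 1}] = \frac{4 \sqrt{2} x}{\sqrt{2 x^{2} + 1}} = f(x).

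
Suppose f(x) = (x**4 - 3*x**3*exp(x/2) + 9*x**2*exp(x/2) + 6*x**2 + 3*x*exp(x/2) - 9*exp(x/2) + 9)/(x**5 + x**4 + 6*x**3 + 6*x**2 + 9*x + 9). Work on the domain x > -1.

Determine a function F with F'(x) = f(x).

A candidate is checked by its d/dx: the result must match f(x).
Check: d/dx[log(x + 1) - 12*exp(x/2)/(2*x**2 + 6)] = (x**4 - 3*x**3*exp(x/2) + 9*x**2*exp(x/2) + 6*x**2 + 3*x*exp(x/2) - 9*exp(x/2) + 9)/(x**5 + x**4 + 6*x**3 + 6*x**2 + 9*x + 9) = f(x).

An antiderivative is F(x) = log(x + 1) - 12*exp(x/2)/(2*x**2 + 6).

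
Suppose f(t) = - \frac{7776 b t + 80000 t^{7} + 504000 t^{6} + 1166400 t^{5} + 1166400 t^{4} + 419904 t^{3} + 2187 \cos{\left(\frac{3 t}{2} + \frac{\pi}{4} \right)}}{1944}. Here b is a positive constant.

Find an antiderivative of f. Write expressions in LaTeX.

An antiderivative is F(t) = - 2 b t^{2} - \frac{2 \left(- \frac{5 t^{2}}{3} - 3 t\right)^{4}}{3} - \frac{3 \sin{\left(\frac{3 t}{2} + \frac{\pi}{4} \right)}}{4}.

A first test for any F(t): its t-derivative must equal f(t) identically.
Check: d/dt[- 2 b t^{2} - \frac{2 \left(- \frac{5 t^{2}}{3} - 3 t\right)^{4}}{3} - \frac{3 \sin{\left(\frac{3 t}{2} + \frac{\pi}{4} \right)}}{4}] = - 4 b t - \frac{10000 t^{7}}{243} - \frac{7000 t^{6}}{27} - 600 t^{5} - 600 t^{4} - 216 t^{3} - \frac{9 \cos{\left(\frac{3 t}{2} + \frac{\pi}{4} \right)}}{8}, which equals f(t).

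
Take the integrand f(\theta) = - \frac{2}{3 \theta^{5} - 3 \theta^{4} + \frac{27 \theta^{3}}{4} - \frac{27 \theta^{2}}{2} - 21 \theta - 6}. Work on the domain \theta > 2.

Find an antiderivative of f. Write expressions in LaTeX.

An antiderivative is F(\theta) = \frac{- 1156 \theta \log{\left(\theta - 2 \right)} + 3456 \theta \log{\left(\theta + \frac{1}{2} \right)} - 1150 \theta \log{\left(\theta^{2} + 4 \right)} - 700 \theta \operatorname{atan}{\left(\frac{\theta}{2} \right)} - 578 \log{\left(\theta - 2 \right)} + 1728 \log{\left(\theta + \frac{1}{2} \right)} - 575 \log{\left(\theta^{2} + 4 \right)} - 350 \operatorname{atan}{\left(\frac{\theta}{2} \right)} - 5440}{86700 \theta + 43350}.

Factor the denominator (3 \left(\theta - 2\right) \left(2 \theta + 1\right)^{2} \left(\theta^{2} + 4\right)) and decompose: f = - \frac{23 \theta + 14}{867 \left(\theta^{2} + 4\right)} + \frac{576}{7225 \left(2 \theta + 1\right)} + \frac{64}{255 \left(2 \theta + 1\right)^{2}} - \frac{1}{75 \left(\theta - 2\right)}; each piece integrates to a log, atan, or power term.
Check: d/d\theta[\frac{- 1156 \theta \log{\left(\theta - 2 \right)} + 3456 \theta \log{\left(\theta + \frac{1}{2} \right)} - 1150 \theta \log{\left(\theta^{2} + 4 \right)} - 700 \theta \operatorname{atan}{\left(\frac{\theta}{2} \right)} - 578 \log{\left(\theta - 2 \right)} + 1728 \log{\left(\theta + \frac{1}{2} \right)} - 575 \log{\left(\theta^{2} + 4 \right)} - 350 \operatorname{atan}{\left(\frac{\theta}{2} \right)} - 5440}{86700 \theta + 43350}] = - \frac{8}{12 \theta^{5} - 12 \theta^{4} + 27 \theta^{3} - 54 \theta^{2} - 84 \theta - 24}, which equals f(\theta).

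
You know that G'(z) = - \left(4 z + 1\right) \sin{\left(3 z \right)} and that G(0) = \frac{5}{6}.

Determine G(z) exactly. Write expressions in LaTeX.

G(z) = \frac{4 z \cos{\left(3 z \right)}}{3} - \frac{4 \sin{\left(3 z \right)}}{9} + \frac{\cos{\left(3 z \right)}}{3} + \frac{1}{2}

A candidate passes only if d/dz[G] lands on the given G'(z) exactly.
A general antiderivative is \frac{4 z \cos{\left(3 z \right)}}{3} - \frac{4 \sin{\left(3 z \right)}}{9} + \frac{\cos{\left(3 z \right)}}{3} + C.
The condition gives C = \frac{5}{6} - (\frac{1}{3}) = \frac{1}{2}.
So G(z) = \frac{4 z \cos{\left(3 z \right)}}{3} - \frac{4 \sin{\left(3 z \right)}}{9} + \frac{\cos{\left(3 z \right)}}{3} + \frac{1}{2}.
Check: d/dz[\frac{4 z \cos{\left(3 z \right)}}{3} - \frac{4 \sin{\left(3 z \right)}}{9} + \frac{\cos{\left(3 z \right)}}{3} + \frac{1}{2}] = - 4 z \sin{\left(3 z \right)} - \sin{\left(3 z \right)}, which equals G'(z).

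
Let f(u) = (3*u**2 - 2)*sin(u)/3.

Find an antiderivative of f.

An antiderivative is F(u) = -u**2*cos(u) + 2*u*sin(u) + 8*cos(u)/3.

A first test for any F(u): its u-derivative must equal f(u) identically.
Check: d/du[-u**2*cos(u) + 2*u*sin(u) + 8*cos(u)/3] = u**2*sin(u) - 2*sin(u)/3, which equals f(u).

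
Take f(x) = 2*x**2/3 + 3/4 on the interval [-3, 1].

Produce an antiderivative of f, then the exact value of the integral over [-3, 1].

A candidate is checked by its d/dx: the result must match f(x).
F(x) = x*(8*x**2 + 27)/36 is an antiderivative of f.
Check: d/dx[x*(8*x**2 + 27)/36] = 2*x**2/3 + 3/4 = f(x).
F(1) = 35/36; F(-3) = -33/4.
Integral = F(1) - F(-3) = 83/9.

Antiderivative: F(x) = x*(8*x**2 + 27)/36; value = 83/9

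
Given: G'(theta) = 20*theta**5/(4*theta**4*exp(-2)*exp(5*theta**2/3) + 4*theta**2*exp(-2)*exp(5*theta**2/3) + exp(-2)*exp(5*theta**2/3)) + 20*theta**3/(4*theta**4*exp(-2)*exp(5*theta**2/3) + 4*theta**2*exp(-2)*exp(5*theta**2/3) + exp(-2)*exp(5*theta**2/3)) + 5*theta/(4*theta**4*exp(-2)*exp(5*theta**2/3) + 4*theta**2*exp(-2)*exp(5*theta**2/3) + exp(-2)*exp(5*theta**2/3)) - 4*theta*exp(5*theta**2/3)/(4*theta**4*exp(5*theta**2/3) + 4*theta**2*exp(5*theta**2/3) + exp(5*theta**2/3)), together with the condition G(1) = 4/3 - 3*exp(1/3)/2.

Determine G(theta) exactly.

G(theta) = -3*exp(2 - 5*theta**2/3)/2 + 1 + 1/(2*theta**2 + 1)

Integrate term by term and add the pieces.
A general antiderivative is -3*exp(2 - 5*theta**2/3)/2 + 1/(2*theta**2 + 1) + C.
The condition gives C = 4/3 - 3*exp(1/3)/2 - (1/3 - 3*exp(1/3)/2) = 1.
So G(theta) = -3*exp(2 - 5*theta**2/3)/2 + 1 + 1/(2*theta**2 + 1).
Check: d/dtheta[-3*exp(2 - 5*theta**2/3)/2 + 1 + 1/(2*theta**2 + 1)] = (20*theta**5 + 20*theta**3 - 4*theta*exp(-2)*exp(5*theta**2/3) + 5*theta)/(4*theta**4*exp(-2)*exp(5*theta**2/3) + 4*theta**2*exp(-2)*exp(5*theta**2/3) + exp(-2)*exp(5*theta**2/3)), which equals G'(theta).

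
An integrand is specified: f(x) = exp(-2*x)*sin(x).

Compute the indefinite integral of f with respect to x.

F(x) = -(2*sin(x) + cos(x))*exp(-2*x)/5 + C

Since d/dx undoes antidifferentiation here, F'(x) = f(x) is required of F(x).
Check: d/dx[-(2*sin(x) + cos(x))*exp(-2*x)/5] = exp(-2*x)*sin(x) = f(x).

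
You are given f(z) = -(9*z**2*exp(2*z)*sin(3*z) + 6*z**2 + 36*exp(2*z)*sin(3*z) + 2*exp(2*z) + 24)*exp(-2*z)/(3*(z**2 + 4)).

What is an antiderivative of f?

An antiderivative is F(z) = (3*exp(2*z)*cos(3*z) - exp(2*z)*atan(z/2) + 3)*exp(-2*z)/3.

Differentiate the proposed F(z) back; it has to land on f(z) exactly.
Check: d/dz[(3*exp(2*z)*cos(3*z) - exp(2*z)*atan(z/2) + 3)*exp(-2*z)/3] = (-9*z**2*exp(2*z)*sin(3*z) - 6*z**2 - 36*exp(2*z)*sin(3*z) - 2*exp(2*z) - 24)/(3*z**2*exp(2*z) + 12*exp(2*z)), which equals f(z).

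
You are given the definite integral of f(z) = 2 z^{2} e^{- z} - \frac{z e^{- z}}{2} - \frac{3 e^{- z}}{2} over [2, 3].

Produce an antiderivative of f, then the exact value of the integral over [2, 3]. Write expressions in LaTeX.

Antiderivative: F(z) = - 2 z^{2} e^{- z} - \frac{7 z e^{- z}}{2} - 2 e^{- z}; value = - \frac{61}{2 e^{3}} + \frac{17}{e^{2}}

Recognize the product-rule pattern: f = u'v + uv' with u = - 2 z^{2} - \frac{7 z}{2} - 2, v = e^{- z}, so integration by parts undoes it.
F(z) = - 2 z^{2} e^{- z} - \frac{7 z e^{- z}}{2} - 2 e^{- z} is an antiderivative of f.
Check: d/dz[- 2 z^{2} e^{- z} - \frac{7 z e^{- z}}{2} - 2 e^{- z}] = \frac{\left(4 z^{2} - z - 3\right) e^{- z}}{2}, which equals f(z).
F(3) = - \frac{61}{2 e^{3}}; F(2) = - \frac{17}{e^{2}}.
Integral = F(3) - F(2) = - \frac{61}{2 e^{3}} + \frac{17}{e^{2}}.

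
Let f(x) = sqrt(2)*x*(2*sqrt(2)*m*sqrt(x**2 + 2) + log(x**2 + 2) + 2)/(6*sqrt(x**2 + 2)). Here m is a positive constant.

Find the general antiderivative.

A candidate is checked by its d/dx: the result must match f(x).
Check: d/dx[(2*m*x**2 + sqrt(2)*sqrt(x**2 + 2)*log(x**2 + 2))/6] = (4*m*x*sqrt(x**2 + 2) + sqrt(2)*x*log(x**2 + 2) + 2*sqrt(2)*x)/(6*sqrt(x**2 + 2)), which equals f(x).

F(x) = (2*m*x**2 + sqrt(2)*sqrt(x**2 + 2)*log(x**2 + 2))/6 + C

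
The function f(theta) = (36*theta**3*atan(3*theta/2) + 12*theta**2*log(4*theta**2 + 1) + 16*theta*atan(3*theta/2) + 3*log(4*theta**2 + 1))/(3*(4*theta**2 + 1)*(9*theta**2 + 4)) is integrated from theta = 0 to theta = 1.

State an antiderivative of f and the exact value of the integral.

f has the shape u'v + uv' for u = atan(3*theta/2)/6 and v = log(4*theta**2 + 1) — it is the derivative of the product u*v.
F(theta) = log(4*theta**2 + 1)*atan(3*theta/2)/6 is an antiderivative of f.
Check: d/dtheta[log(4*theta**2 + 1)*atan(3*theta/2)/6] = (36*theta**3*atan(3*theta/2) + 12*theta**2*log(4*theta**2 + 1) + 16*theta*atan(3*theta/2) + 3*log(4*theta**2 + 1))/(108*theta**4 + 75*theta**2 + 12), which equals f(theta).
F(1) = log(5)*atan(3/2)/6; F(0) = 0.
Integral = F(1) - F(0) = log(5)*atan(3/2)/6.

Antiderivative: F(theta) = log(4*theta**2 + 1)*atan(3*theta/2)/6; value = log(5)*atan(3/2)/6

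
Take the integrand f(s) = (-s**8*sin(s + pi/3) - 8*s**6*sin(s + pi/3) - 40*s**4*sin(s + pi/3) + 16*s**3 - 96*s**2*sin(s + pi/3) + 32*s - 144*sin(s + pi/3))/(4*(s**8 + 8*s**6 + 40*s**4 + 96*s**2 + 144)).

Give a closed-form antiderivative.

An antiderivative is F(s) = (s**4*cos(s + pi/3) + 4*s**2*cos(s + pi/3) + 12*cos(s + pi/3) - 4)/(4*(s**4 + 4*s**2 + 12)).

Differentiate the proposed F(s) back; it has to land on f(s) exactly.
Check: d/ds[(s**4*cos(s + pi/3) + 4*s**2*cos(s + pi/3) + 12*cos(s + pi/3) - 4)/(4*(s**4 + 4*s**2 + 12))] = (-s**8*sin(s + pi/3) - 8*s**6*sin(s + pi/3) - 40*s**4*sin(s + pi/3) + 16*s**3 - 96*s**2*sin(s + pi/3) + 32*s - 144*sin(s + pi/3))/(4*s**8 + 32*s**6 + 160*s**4 + 384*s**2 + 576), which equals f(s).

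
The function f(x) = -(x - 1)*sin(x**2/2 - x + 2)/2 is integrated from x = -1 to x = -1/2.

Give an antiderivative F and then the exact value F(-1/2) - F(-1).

Antiderivative: F(x) = cos(x**2/2 - x + 2)/2; value = cos(21/8)/2 - cos(7/2)/2

f matches the chain-rule pattern g'(h)*h' with inner function h(x) = x**2/2 - x + 2; substituting u = h(x) collapses the integral.
F(x) = cos(x**2/2 - x + 2)/2 is an antiderivative of f.
Check: d/dx[cos(x**2/2 - x + 2)/2] = -x*sin(x**2/2 - x + 2)/2 + sin(x**2/2 - x + 2)/2, which equals f(x).
F(-1/2) = cos(21/8)/2; F(-1) = cos(7/2)/2.
Integral = F(-1/2) - F(-1) = cos(21/8)/2 - cos(7/2)/2.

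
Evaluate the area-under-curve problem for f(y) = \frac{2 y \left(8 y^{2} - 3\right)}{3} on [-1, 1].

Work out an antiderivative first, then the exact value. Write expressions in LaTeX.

Antiderivative: F(y) = \frac{4 y^{4}}{3} - y^{2}; value = 0

Whatever form F(y) takes, F'(y) = f(y) is non-negotiable.
F(y) = \frac{4 y^{4}}{3} - y^{2} is an antiderivative of f.
Check: d/dy[\frac{4 y^{4}}{3} - y^{2}] = \frac{16 y^{3}}{3} - 2 y, which equals f(y).
F(1) = \frac{1}{3}; F(-1) = \frac{1}{3}.
Integral = F(1) - F(-1) = 0.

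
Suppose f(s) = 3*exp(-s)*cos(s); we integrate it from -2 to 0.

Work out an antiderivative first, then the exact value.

Whatever form F(s) takes, F'(s) = f(s) is non-negotiable.
F(s) = (3*sin(s) - 3*cos(s))*exp(-s)/2 is an antiderivative of f.
Check: d/ds[(3*sin(s) - 3*cos(s))*exp(-s)/2] = 3*exp(-s)*cos(s) = f(s).
F(0) = -3/2; F(-2) = -3*exp(2)*sin(2)/2 - 3*exp(2)*cos(2)/2.
Integral = F(0) - F(-2) = 3*exp(2)*cos(2)/2 - 3/2 + 3*exp(2)*sin(2)/2.

Antiderivative: F(s) = (3*sin(s) - 3*cos(s))*exp(-s)/2; value = 3*exp(2)*cos(2)/2 - 3/2 + 3*exp(2)*sin(2)/2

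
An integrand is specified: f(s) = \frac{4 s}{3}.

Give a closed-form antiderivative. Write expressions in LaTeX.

Differentiate the proposed F(s) back; it has to land on f(s) exactly.
Check: d/ds[\frac{\left(2 s - 3\right) \left(2 s + 3\right)}{6}] = \frac{4 s}{3} = f(s).

An antiderivative is F(s) = \frac{\left(2 s - 3\right) \left(2 s + 3\right)}{6}.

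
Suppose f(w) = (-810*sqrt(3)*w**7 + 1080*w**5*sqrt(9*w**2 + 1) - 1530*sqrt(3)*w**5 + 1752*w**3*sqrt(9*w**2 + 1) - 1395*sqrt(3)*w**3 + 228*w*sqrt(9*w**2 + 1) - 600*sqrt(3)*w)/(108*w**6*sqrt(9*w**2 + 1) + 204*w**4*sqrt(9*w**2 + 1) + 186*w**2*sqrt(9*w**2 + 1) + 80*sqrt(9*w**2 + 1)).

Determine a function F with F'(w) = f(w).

Recover f(w) by differentiating a candidate F(w); any mismatch rules it out.
Check: d/dw[(-5*sqrt(3)*sqrt(9*w**2 + 1) - 18*log(3*w**2/2 + 4/3) + 24*log(2*w**4 + 2*w**2 + 5/3))/6] = (-810*sqrt(3)*w**7 + 1080*w**5*sqrt(9*w**2 + 1) - 1530*sqrt(3)*w**5 + 1752*w**3*sqrt(9*w**2 + 1) - 1395*sqrt(3)*w**3 + 228*w*sqrt(9*w**2 + 1) - 600*sqrt(3)*w)/(108*w**6*sqrt(9*w**2 + 1) + 204*w**4*sqrt(9*w**2 + 1) + 186*w**2*sqrt(9*w**2 + 1) + 80*sqrt(9*w**2 + 1)) = f(w).

An antiderivative is F(w) = (-5*sqrt(3)*sqrt(9*w**2 + 1) - 18*log(3*w**2/2 + 4/3) + 24*log(2*w**4 + 2*w**2 + 5/3))/6.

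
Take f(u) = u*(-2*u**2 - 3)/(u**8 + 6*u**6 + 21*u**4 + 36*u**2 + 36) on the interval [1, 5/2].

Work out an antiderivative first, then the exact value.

Antiderivative: F(u) = 1/(2*(u**4 + 3*u**2 + 6)); value = -861/20420

The substitution w = 2*u**4/3 + 2*u**2 + 4 works: f is exactly (dF/dw)*(dw/du) for that inner function.
F(u) = 1/(2*(u**4 + 3*u**2 + 6)) is an antiderivative of f.
Check: d/du[1/(2*(u**4 + 3*u**2 + 6))] = (-2*u**3 - 3*u)/(u**8 + 6*u**6 + 21*u**4 + 36*u**2 + 36), which equals f(u).
F(5/2) = 8/1021; F(1) = 1/20.
Integral = F(5/2) - F(1) = -861/20420.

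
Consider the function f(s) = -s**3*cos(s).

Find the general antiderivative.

Check any antiderivative F(s) by computing F'(s) and comparing it with f(s).
Check: d/ds[-s**3*sin(s) - 3*s**2*cos(s) + 6*s*sin(s) + 6*cos(s)] = -s**3*cos(s) = f(s).

F(s) = -s**3*sin(s) - 3*s**2*cos(s) + 6*s*sin(s) + 6*cos(s) + C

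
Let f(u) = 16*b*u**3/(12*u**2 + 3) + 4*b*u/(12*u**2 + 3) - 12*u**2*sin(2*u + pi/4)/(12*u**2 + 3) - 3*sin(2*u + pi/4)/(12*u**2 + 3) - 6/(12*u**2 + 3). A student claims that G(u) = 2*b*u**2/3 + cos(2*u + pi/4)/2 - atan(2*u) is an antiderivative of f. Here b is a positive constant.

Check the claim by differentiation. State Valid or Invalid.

Valid: G'(u) = f(u).

d/du[G] = (16*b*u**3 + 4*b*u - 12*u**2*sin(2*u + pi/4) - 3*sin(2*u + pi/4) - 6)/(12*u**2 + 3)
This equals f(u) exactly, so the claim holds.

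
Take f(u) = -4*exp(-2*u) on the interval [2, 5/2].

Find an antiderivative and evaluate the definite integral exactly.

Antiderivative: F(u) = 2*exp(-2*u); value = -2*exp(-4) + 2*exp(-5)

Whatever form F(u) takes, F'(u) = f(u) is non-negotiable.
F(u) = 2*exp(-2*u) is an antiderivative of f.
Check: d/du[2*exp(-2*u)] = -4*exp(-2*u) = f(u).
F(5/2) = 2*exp(-5); F(2) = 2*exp(-4).
Integral = F(5/2) - F(2) = -2*exp(-4) + 2*exp(-5).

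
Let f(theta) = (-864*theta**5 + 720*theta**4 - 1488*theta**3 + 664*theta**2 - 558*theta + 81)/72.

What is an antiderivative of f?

f matches the chain-rule pattern g'(h)*h' with inner function h(theta) = -theta**2 + theta/3 - 3/4; substituting u = h(theta) collapses the integral.
Check: d/dtheta[-2*theta**6 + 2*theta**5 - 31*theta**4/6 + 83*theta**3/27 - 31*theta**2/8 + 9*theta/8] = -12*theta**5 + 10*theta**4 - 62*theta**3/3 + 83*theta**2/9 - 31*theta/4 + 9/8, which equals f(theta).

An antiderivative is F(theta) = -2*theta**6 + 2*theta**5 - 31*theta**4/6 + 83*theta**3/27 - 31*theta**2/8 + 9*theta/8.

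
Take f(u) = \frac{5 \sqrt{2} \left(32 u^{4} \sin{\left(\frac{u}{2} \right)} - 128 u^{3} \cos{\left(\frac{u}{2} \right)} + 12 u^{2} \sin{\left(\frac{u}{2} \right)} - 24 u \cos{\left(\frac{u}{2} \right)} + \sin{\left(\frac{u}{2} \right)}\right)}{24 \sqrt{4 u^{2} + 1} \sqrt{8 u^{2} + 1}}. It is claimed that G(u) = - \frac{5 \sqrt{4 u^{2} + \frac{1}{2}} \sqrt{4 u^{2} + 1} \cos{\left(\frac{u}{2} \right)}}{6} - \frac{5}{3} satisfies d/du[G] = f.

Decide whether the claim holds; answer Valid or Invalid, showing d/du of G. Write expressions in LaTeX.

Valid - differentiating G returns exactly f.

d/du[G] = \frac{160 \sqrt{2} u^{4} \sin{\left(\frac{u}{2} \right)} - 640 \sqrt{2} u^{3} \cos{\left(\frac{u}{2} \right)} + 60 \sqrt{2} u^{2} \sin{\left(\frac{u}{2} \right)} - 120 \sqrt{2} u \cos{\left(\frac{u}{2} \right)} + 5 \sqrt{2} \sin{\left(\frac{u}{2} \right)}}{24 \sqrt{4 u^{2} + 1} \sqrt{8 u^{2} + 1}}
This equals f(u) exactly, so the claim holds.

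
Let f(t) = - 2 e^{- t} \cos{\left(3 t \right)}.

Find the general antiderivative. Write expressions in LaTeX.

Check any antiderivative F(t) by computing F'(t) and comparing it with f(t).
Check: d/dt[\frac{\left(- 3 \sin{\left(3 t \right)} + \cos{\left(3 t \right)}\right) e^{- t}}{5}] = - 2 e^{- t} \cos{\left(3 t \right)} = f(t).

F(t) = \frac{\left(- 3 \sin{\left(3 t \right)} + \cos{\left(3 t \right)}\right) e^{- t}}{5} + C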